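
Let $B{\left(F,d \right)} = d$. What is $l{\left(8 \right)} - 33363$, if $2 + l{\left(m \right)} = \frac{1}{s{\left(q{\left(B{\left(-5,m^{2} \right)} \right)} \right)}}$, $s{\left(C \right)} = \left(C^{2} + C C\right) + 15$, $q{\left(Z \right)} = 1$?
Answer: $- \frac{567204}{17} \approx -33365.0$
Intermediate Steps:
$s{\left(C \right)} = 15 + 2 C^{2}$ ($s{\left(C \right)} = \left(C^{2} + C^{2}\right) + 15 = 2 C^{2} + 15 = 15 + 2 C^{2}$)
$l{\left(m \right)} = - \frac{33}{17}$ ($l{\left(m \right)} = -2 + \frac{1}{15 + 2 \cdot 1^{2}} = -2 + \frac{1}{15 + 2 \cdot 1} = -2 + \frac{1}{15 + 2} = -2 + \frac{1}{17} = - \frac{33}{17}$)
$l{\left(8 \right)} - 33363 = - \frac{33}{17} - 33363 = - \frac{567204}{17}$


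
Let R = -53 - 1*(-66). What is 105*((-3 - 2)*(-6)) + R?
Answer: 3163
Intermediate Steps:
R = 13 (R = -53 + 66 = 13)
105*((-3 - 2)*(-6)) + R = 105*((-3 - 2)*(-6)) + 13 = 105*(-5*(-6)) + 13 = 105*30 + 13 = 3150 + 13 = 3163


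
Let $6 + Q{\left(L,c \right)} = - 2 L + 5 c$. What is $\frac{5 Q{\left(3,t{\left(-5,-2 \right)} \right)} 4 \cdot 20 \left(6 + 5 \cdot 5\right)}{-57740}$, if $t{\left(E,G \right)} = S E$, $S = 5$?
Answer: $\frac{84940}{2887} \approx 29.422$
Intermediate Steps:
$t{\left(E,G \right)} = 5 E$
$Q{\left(L,c \right)} = -6 - 2 L + 5 c$ ($Q{\left(L,c \right)} = -6 - \left(- 5 c + 2 L\right) = -6 - 2 L + 5 c$)
$\frac{5 Q{\left(3,t{\left(-5,-2 \right)} \right)} 4 \cdot 20 \left(6 + 5 \cdot 5\right)}{-57740} = \frac{5 \left(-6 - 6 + 5 \cdot 5 \left(-5\right)\right) 4 \cdot 20 \left(6 + 5 \cdot 5\right)}{-57740} = 5 \left(-6 - 6 + 5 \left(-25\right)\right) 4 \cdot 20 \left(6 + 25\right) \left(- \frac{1}{57740}\right) = 5 \left(-6 - 6 - 125\right) 4 \cdot 20 \cdot 31 \left(- \frac{1}{57740}\right) = 5 \left(-137\right) 4 \cdot 20 \cdot 31 \left(- \frac{1}{57740}\right) = \left(-685\right) 4 \cdot 20 \cdot 31 \left(- \frac{1}{57740}\right) = \left(-2740\right) 20 \cdot 31 \left(- \frac{1}{57740}\right) = \left(-54800\right) 31 \left(- \frac{1}{57740}\right) = \left(-1698800\right) \left(- \frac{1}{57740}\right) = \frac{84940}{2887}$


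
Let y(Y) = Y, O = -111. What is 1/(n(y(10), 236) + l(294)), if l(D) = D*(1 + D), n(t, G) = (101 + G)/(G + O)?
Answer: 125/10841587 ≈ 1.1530e-5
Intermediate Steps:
n(t, G) = (101 + G)/(-111 + G) (n(t, G) = (101 + G)/(G - 111) = (101 + G)/(-111 + G))
1/(n(y(10), 236) + l(294)) = 1/((101 + 236)/(-111 + 236) + 294*(1 + 294)) = 1/(337/125 + 294*295) = 1/((1/125)*337 + 86730) = 1/(337/125 + 86730) = 1/(10841587/125) = 125/10841587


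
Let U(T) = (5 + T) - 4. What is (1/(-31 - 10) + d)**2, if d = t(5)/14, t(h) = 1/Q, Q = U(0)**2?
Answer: 729/329476 ≈ 0.0022126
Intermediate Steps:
U(T) = 1 + T
Q = 1 (Q = (1 + 0)**2 = 1**2 = 1)
t(h) = 1 (t(h) = 1/1 = 1)
d = 1/14 ≈ 0.071429
(1/(-31 - 10) + d)**2 = (1/(-31 - 10) + 1/14)**2 = (1/(-41) + 1/14)**2 = (-1/41 + 1/14)**2 = (27/574)**2 = 729/329476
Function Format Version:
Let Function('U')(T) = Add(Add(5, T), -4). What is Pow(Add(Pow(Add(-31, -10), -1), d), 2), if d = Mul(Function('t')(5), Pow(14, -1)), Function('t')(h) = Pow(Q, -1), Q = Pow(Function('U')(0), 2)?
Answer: Rational(729, 329476) ≈ 0.0022126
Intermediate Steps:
Function('U')(T) = Add(1, T)
Q = 1 (Q = Pow(Add(1, 0), 2) = Pow(1, 2) = 1)
Function('t')(h) = 1 (Function('t')(h) = Pow(1, -1) = 1)
d = Rational(1, 14) (d = Mul(1, Pow(14, -1)) = Mul(1, Rational(1, 14)) = Rational(1, 14) ≈ 0.071429)
Pow(Add(Pow(Add(-31, -10), -1), d), 2) = Pow(Add(Pow(Add(-31, -10), -1), Rational(1, 14)), 2) = Pow(Add(Pow(-41, -1), Rational(1, 14)), 2) = Pow(Add(Rational(-1, 41), Rational(1, 14)), 2) = Pow(Rational(27, 574), 2) = Rational(729, 329476)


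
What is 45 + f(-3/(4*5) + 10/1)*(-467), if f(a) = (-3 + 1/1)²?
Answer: -1823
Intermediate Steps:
f(a) = 4 (f(a) = (-3 + 1*1)² = (-3 + 1)² = (-2)² = 4)
45 + f(-3/(4*5) + 10/1)*(-467) = 45 + 4*(-467) = 45 - 1868 = -1823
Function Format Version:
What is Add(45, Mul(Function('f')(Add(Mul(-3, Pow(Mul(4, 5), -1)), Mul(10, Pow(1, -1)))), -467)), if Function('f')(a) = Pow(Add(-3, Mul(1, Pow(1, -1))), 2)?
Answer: -1823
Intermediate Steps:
Function('f')(a) = 4 (Function('f')(a) = Pow(Add(-3, Mul(1, 1)), 2) = Pow(Add(-3, 1), 2) = Pow(-2, 2) = 4)
Add(45, Mul(Function('f')(Add(Mul(-3, Pow(Mul(4, 5), -1)), Mul(10, Pow(1, -1)))), -467)) = Add(45, Mul(4, -467)) = Add(45, -1868) = -1823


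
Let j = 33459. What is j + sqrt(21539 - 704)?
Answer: 33459 + 3*sqrt(2315) ≈ 33603.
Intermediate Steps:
j + sqrt(21539 - 704) = 33459 + sqrt(21539 - 704) = 33459 + sqrt(20835) = 33459 + 3*sqrt(2315)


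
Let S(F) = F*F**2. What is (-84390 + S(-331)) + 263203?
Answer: -36085878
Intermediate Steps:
S(F) = F**3
(-84390 + S(-331)) + 263203 = (-84390 + (-331)**3) + 263203 = (-84390 - 36264691) + 263203 = -36349081 + 263203 = -36085878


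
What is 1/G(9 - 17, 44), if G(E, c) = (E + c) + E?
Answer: 1/28 ≈ 0.035714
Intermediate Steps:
G(E, c) = c + 2*E
1/G(9 - 17, 44) = 1/(44 + 2*(9 - 17)) = 1/(44 + 2*(-8)) = 1/(44 - 16) = 1/28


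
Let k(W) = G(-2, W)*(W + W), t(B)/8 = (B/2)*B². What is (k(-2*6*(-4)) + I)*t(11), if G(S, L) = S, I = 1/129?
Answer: -131859508/129 ≈ -1.0222e+6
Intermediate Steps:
I = 1/129 ≈ 0.0077519
t(B) = 4*B³ (t(B) = 8*((B/2)*B²) = 8*(B³/2) = 4*B³)
k(W) = -4*W (k(W) = -2*(W + W) = -4*W)
(k(-2*6*(-4)) + I)*t(11) = (-4*(-2*6)*(-4) + 1/129)*(4*11³) = (-(-48)*(-4) + 1/129)*(4*1331) = (-4*48 + 1/129)*5324 = (-192 + 1/129)*5324 = -24767/129*5324 = -131859508/129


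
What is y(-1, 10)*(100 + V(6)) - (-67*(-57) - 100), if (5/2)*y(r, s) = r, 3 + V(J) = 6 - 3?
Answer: -3759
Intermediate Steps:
V(J) = 0 (V(J) = -3 + (6 - 3) = -3 + 3 = 0)
y(r, s) = 2*r/5
y(-1, 10)*(100 + V(6)) - (-67*(-57) - 100) = ((⅖)*(-1))*(100 + 0) - (-67*(-57) - 100) = -⅖*100 - (3819 - 100) = -40 - 1*3719 = -40 - 3719 = -3759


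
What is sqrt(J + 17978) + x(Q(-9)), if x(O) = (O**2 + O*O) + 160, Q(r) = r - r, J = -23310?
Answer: 160 + 2*I*sqrt(1333) ≈ 160.0 + 73.021*I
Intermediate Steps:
Q(r) = 0
x(O) = 160 + 2*O**2 (x(O) = (O**2 + O**2) + 160 = 2*O**2 + 160 = 160 + 2*O**2)
sqrt(J + 17978) + x(Q(-9)) = sqrt(-23310 + 17978) + (160 + 2*0**2) = sqrt(-5332) + (160 + 2*0) = 2*I*sqrt(1333) + (160 + 0) = 2*I*sqrt(1333) + 160 = 160 + 2*I*sqrt(1333)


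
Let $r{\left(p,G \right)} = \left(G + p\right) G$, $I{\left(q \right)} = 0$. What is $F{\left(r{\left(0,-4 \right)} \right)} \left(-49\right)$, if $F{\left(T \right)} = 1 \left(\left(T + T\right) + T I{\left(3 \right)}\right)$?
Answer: $-1568$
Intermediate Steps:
$r{\left(p,G \right)} = G \left(G + p\right)$
$F{\left(T \right)} = 2 T$ ($F{\left(T \right)} = 1 \left(\left(T + T\right) + T 0\right) = 1 \left(2 T + 0\right) = 1 \cdot 2 T = 2 T$)
$F{\left(r{\left(0,-4 \right)} \right)} \left(-49\right) = 2 \left(- 4 \left(-4 + 0\right)\right) \left(-49\right) = 2 \left(\left(-4\right) \left(-4\right)\right) \left(-49\right) = 2 \cdot 16 \left(-49\right) = 32 \left(-49\right) = -1568$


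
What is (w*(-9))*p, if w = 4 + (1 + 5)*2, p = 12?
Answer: -1728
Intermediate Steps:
w = 16 (w = 4 + 6*2 = 4 + 12 = 16)
(w*(-9))*p = (16*(-9))*12 = -144*12 = -1728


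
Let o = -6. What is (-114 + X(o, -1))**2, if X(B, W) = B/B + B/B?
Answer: 12544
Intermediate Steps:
X(B, W) = 2 (X(B, W) = 1 + 1 = 2)
(-114 + X(o, -1))**2 = (-114 + 2)**2 = (-112)**2 = 12544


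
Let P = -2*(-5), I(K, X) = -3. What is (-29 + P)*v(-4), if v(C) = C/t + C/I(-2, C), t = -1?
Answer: -304/3 ≈ -101.33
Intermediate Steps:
P = 10
v(C) = -4*C/3 (v(C) = C/(-1) + C/(-3) = C*(-1) + C*(-1/3) = -C - C/3 = -4*C/3)
(-29 + P)*v(-4) = (-29 + 10)*(-4/3*(-4)) = -19*16/3 = -304/3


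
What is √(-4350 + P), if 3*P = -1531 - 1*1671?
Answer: 2*I*√12189/3 ≈ 73.603*I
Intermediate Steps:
P = -3202/3 (P = (-1531 - 1*1671)/3 = (-1531 - 1671)/3 = (⅓)*(-3202) = -3202/3 ≈ -1067.3)
√(-4350 + P) = √(-4350 - 3202/3) = √(-16252/3) = 2*I*√12189/3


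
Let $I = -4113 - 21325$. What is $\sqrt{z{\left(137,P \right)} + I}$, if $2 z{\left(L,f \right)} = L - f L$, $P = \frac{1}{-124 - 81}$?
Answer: $\frac{i \sqrt{1066139195}}{205} \approx 159.28 i$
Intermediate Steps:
$P = - \frac{1}{205}$ ($P = \frac{1}{-205} = - \frac{1}{205} \approx -0.0048781$)
$z{\left(L,f \right)} = \frac{L}{2} - \frac{L f}{2}$ ($z{\left(L,f \right)} = \frac{L - f L}{2} = \frac{L - L f}{2} = \frac{L}{2} - \frac{L f}{2}$)
$I = -25438$ ($I = -4113 - 21325 = -25438$)
$\sqrt{z{\left(137,P \right)} + I} = \sqrt{\frac{1}{2} \cdot 137 \left(1 - - \frac{1}{205}\right) - 25438} = \sqrt{\frac{1}{2} \cdot 137 \left(1 + \frac{1}{205}\right) - 25438} = \sqrt{\frac{1}{2} \cdot 137 \cdot \frac{206}{205} - 25438} = \sqrt{\frac{14111}{205} - 25438} = \sqrt{- \frac{5200679}{205}} = \frac{i \sqrt{1066139195}}{205}$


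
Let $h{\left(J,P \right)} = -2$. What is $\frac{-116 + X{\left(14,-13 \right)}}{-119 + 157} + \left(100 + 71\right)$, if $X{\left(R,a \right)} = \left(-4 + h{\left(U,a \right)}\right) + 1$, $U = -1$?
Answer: $\frac{6377}{38} \approx 167.82$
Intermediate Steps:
$X{\left(R,a \right)} = -5$ ($X{\left(R,a \right)} = \left(-4 - 2\right) + 1 = -6 + 1 = -5$)
$\frac{-116 + X{\left(14,-13 \right)}}{-119 + 157} + \left(100 + 71\right) = \frac{-116 - 5}{-119 + 157} + \left(100 + 71\right) = - \frac{121}{38} + 171 = \frac{6377}{38}$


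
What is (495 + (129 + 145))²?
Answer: 591361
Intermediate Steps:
(495 + (129 + 145))² = (495 + 274)² = 769² = 591361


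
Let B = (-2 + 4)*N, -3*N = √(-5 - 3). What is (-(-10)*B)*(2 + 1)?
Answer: -40*I*√2 ≈ -56.569*I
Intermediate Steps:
N = -2*I*√2/3 (N = -√(-5 - 3)/3 = -2*I*√2/3 ≈ -0.94281*I)
B = -4*I*√2/3 (B = (-2 + 4)*(-2*I*√2/3) = 2*(-2*I*√2/3) = -4*I*√2/3 ≈ -1.8856*I)
(-(-10)*B)*(2 + 1) = (-(-10)*(-4*I*√2/3))*(2 + 1) = -40*I*√2/3*3 = -40*I*√2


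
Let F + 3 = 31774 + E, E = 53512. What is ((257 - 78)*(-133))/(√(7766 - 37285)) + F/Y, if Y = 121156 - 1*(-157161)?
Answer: 85283/278317 + 3401*I*√29519/4217 ≈ 0.30642 + 138.57*I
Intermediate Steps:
Y = 278317 (Y = 121156 + 157161 = 278317)
F = 85283 (F = -3 + (31774 + 53512) = -3 + 85286 = 85283)
((257 - 78)*(-133))/(√(7766 - 37285)) + F/Y = ((257 - 78)*(-133))/(√(7766 - 37285)) + 85283/278317 = (179*(-133))/(√(-29519)) + 85283*(1/278317) = -23807*(-I*√29519/29519) + 85283/278317 = -(-3401)*I*√29519/4217 + 85283/278317 = 3401*I*√29519/4217 + 85283/278317 = 85283/278317 + 3401*I*√29519/4217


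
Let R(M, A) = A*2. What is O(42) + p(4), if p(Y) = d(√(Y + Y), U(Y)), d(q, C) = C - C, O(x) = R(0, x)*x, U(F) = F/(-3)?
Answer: 3528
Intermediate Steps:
R(M, A) = 2*A
U(F) = -F/3 (U(F) = F*(-⅓) = -F/3)
O(x) = 2*x² (O(x) = (2*x)*x = 2*x²)
d(q, C) = 0
p(Y) = 0
O(42) + p(4) = 2*42² + 0 = 2*1764 + 0 = 3528 + 0 = 3528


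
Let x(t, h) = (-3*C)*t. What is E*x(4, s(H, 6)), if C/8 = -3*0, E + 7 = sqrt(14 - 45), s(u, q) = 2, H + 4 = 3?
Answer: 0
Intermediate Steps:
H = -1 (H = -4 + 3 = -1)
E = -7 + I*sqrt(31) (E = -7 + sqrt(14 - 45) = -7 + sqrt(-31) = -7 + I*sqrt(31) ≈ -7.0 + 5.5678*I)
C = 0 (C = 8*(-3*0) = 8*0 = 0)
x(t, h) = 0 (x(t, h) = (-3*0)*t = 0*t = 0)
E*x(4, s(H, 6)) = (-7 + I*sqrt(31))*0 = 0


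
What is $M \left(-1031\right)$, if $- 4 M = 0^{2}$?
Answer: $0$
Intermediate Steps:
$M = 0$ ($M = - \frac{0^{2}}{4} = \left(- \frac{1}{4}\right) 0 = 0$)
$M \left(-1031\right) = 0 \left(-1031\right) = 0$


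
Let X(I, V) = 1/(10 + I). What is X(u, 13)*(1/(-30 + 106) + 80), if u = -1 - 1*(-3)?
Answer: 2027/304 ≈ 6.6678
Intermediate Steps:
u = 2 (u = -1 + 3 = 2)
X(u, 13)*(1/(-30 + 106) + 80) = (1/(-30 + 106) + 80)/(10 + 2) = (1/76 + 80)/12 = (1/12)*(6081/76) = 2027/304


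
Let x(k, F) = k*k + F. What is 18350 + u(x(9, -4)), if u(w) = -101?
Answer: 18249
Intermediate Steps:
x(k, F) = F + k**2 (x(k, F) = k**2 + F = F + k**2)
18350 + u(x(9, -4)) = 18350 - 101 = 18249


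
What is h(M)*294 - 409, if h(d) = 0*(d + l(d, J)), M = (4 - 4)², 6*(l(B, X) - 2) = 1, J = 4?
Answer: -409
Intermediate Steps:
l(B, X) = 13/6 (l(B, X) = 2 + (⅙)*1 = 2 + ⅙ = 13/6)
M = 0 (M = 0² = 0)
h(d) = 0 (h(d) = 0*(d + 13/6) = 0*(13/6 + d) = 0)
h(M)*294 - 409 = 0*294 - 409 = 0 - 409 = -409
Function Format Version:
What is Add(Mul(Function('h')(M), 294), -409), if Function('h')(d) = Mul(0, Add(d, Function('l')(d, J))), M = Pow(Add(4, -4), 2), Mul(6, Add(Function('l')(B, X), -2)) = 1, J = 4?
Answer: -409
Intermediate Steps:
Function('l')(B, X) = Rational(13, 6) (Function('l')(B, X) = Add(2, Mul(Rational(1, 6), 1)) = Add(2, Rational(1, 6)) = Rational(13, 6))
M = 0 (M = Pow(0, 2) = 0)
Function('h')(d) = 0 (Function('h')(d) = Mul(0, Add(d, Rational(13, 6))) = Mul(0, Add(Rational(13, 6), d)) = 0)
Add(Mul(Function('h')(M), 294), -409) = Add(Mul(0, 294), -409) = Add(0, -409) = -409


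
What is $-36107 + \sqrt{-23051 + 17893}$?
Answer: $-36107 + i \sqrt{5158} \approx -36107.0 + 71.819 i$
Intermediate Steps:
$-36107 + \sqrt{-23051 + 17893} = -36107 + \sqrt{-5158} = -36107 + i \sqrt{5158}$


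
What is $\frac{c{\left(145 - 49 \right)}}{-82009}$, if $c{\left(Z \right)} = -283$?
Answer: $\frac{283}{82009} \approx 0.0034508$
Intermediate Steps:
$\frac{c{\left(145 - 49 \right)}}{-82009} = - \frac{283}{-82009} = \left(-283\right) \left(- \frac{1}{82009}\right) = \frac{283}{82009}$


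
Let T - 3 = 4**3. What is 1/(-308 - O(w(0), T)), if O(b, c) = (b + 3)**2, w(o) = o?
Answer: -1/317 ≈ -0.0031546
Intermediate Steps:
T = 67 (T = 3 + 4**3 = 3 + 64 = 67)
O(b, c) = (3 + b)**2
1/(-308 - O(w(0), T)) = 1/(-308 - (3 + 0)**2) = 1/(-308 - 1*3**2) = 1/(-308 - 1*9) = 1/(-308 - 9) = 1/(-317) = -1/317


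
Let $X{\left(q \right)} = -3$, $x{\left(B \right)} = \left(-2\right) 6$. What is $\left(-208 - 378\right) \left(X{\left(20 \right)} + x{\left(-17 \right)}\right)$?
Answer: $8790$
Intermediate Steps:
$x{\left(B \right)} = -12$
$\left(-208 - 378\right) \left(X{\left(20 \right)} + x{\left(-17 \right)}\right) = \left(-208 - 378\right) \left(-3 - 12\right) = \left(-586\right) \left(-15\right) = 8790$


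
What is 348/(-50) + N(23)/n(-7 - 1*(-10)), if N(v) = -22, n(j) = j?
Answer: -1072/75 ≈ -14.293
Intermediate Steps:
348/(-50) + N(23)/n(-7 - 1*(-10)) = 348/(-50) - 22/(-7 - 1*(-10)) = 348*(-1/50) - 22/(-7 + 10) = -174/25 - 22/3 = -1072/75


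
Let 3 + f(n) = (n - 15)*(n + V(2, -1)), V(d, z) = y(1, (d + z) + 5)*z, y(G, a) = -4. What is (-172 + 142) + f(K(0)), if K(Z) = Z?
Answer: -93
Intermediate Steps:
V(d, z) = -4*z
f(n) = -3 + (-15 + n)*(4 + n) (f(n) = -3 + (n - 15)*(n - 4*(-1)) = -3 + (-15 + n)*(n + 4) = -3 + (-15 + n)*(4 + n))
(-172 + 142) + f(K(0)) = (-172 + 142) + (-63 + 0**2 - 11*0) = -30 + (-63 + 0 + 0) = -30 - 63 = -93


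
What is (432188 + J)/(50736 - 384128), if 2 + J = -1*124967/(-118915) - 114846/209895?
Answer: -8460572459707/6526550804144 ≈ -1.2963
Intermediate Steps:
J = -29291209/19576207 (J = -2 + (-1*124967/(-118915) - 114846/209895) = -2 + (-124967*(-1/118915) - 114846*1/209895) = -2 + (7351/6995 - 38282/69965) = -2 + 9861205/19576207 = -29291209/19576207 ≈ -1.4963)
(432188 + J)/(50736 - 384128) = (432188 - 29291209/19576207)/(50736 - 384128) = (8460572459707/19576207)/(-333392) = (8460572459707/19576207)*(-1/333392) = -8460572459707/6526550804144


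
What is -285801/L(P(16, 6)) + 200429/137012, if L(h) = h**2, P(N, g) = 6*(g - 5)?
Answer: -815644816/102759 ≈ -7937.5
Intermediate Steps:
P(N, g) = -30 + 6*g (P(N, g) = 6*(-5 + g) = -30 + 6*g)
-285801/L(P(16, 6)) + 200429/137012 = -285801/(-30 + 6*6)**2 + 200429/137012 = -285801/(-30 + 36)**2 + 200429*(1/137012) = -285801/(6**2) + 200429/137012 = -285801/36 + 200429/137012 = -285801*1/36 + 200429/137012 = -95267/12 + 200429/137012 = -815644816/102759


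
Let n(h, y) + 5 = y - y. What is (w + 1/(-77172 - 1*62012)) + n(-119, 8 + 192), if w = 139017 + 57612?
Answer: 27366914815/139184 ≈ 1.9662e+5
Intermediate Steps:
n(h, y) = -5 (n(h, y) = -5 + (y - y) = -5 + 0 = -5)
w = 196629
(w + 1/(-77172 - 1*62012)) + n(-119, 8 + 192) = (196629 + 1/(-77172 - 1*62012)) - 5 = (196629 + 1/(-77172 - 62012)) - 5 = (196629 + 1/(-139184)) - 5 = (196629 - 1/139184) - 5 = 27367610735/139184 - 5 = 27366914815/139184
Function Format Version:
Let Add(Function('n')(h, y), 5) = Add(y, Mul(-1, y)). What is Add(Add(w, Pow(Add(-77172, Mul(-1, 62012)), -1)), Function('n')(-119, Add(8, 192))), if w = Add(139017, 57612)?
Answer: Rational(27366914815, 139184) ≈ 1.9662e+5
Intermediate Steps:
Function('n')(h, y) = -5 (Function('n')(h, y) = Add(-5, Add(y, Mul(-1, y))) = Add(-5, 0) = -5)
w = 196629
Add(Add(w, Pow(Add(-77172, Mul(-1, 62012)), -1)), Function('n')(-119, Add(8, 192))) = Add(Add(196629, Pow(Add(-77172, Mul(-1, 62012)), -1)), -5) = Add(Add(196629, Pow(Add(-77172, -62012), -1)), -5) = Add(Add(196629, Pow(-139184, -1)), -5) = Add(Add(196629, Rational(-1, 139184)), -5) = Add(Rational(27367610735, 139184), -5) = Rational(27366914815, 139184)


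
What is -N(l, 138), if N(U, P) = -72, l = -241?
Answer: 72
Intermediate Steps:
-N(l, 138) = -1*(-72) = 72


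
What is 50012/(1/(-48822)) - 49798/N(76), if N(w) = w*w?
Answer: -7051588800131/2888 ≈ -2.4417e+9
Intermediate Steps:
N(w) = w²
50012/(1/(-48822)) - 49798/N(76) = 50012/(1/(-48822)) - 49798/(76²) = 50012/(-1/48822) - 49798/5776 = 50012*(-48822) - 49798*1/5776 = -2441685864 - 24899/2888 = -7051588800131/2888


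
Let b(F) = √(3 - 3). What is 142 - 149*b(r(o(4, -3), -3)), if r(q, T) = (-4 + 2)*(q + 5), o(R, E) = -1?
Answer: 142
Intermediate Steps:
r(q, T) = -10 - 2*q (r(q, T) = -2*(5 + q) = -10 - 2*q)
b(F) = 0 (b(F) = √0 = 0)
142 - 149*b(r(o(4, -3), -3)) = 142 - 149*0 = 142 + 0 = 142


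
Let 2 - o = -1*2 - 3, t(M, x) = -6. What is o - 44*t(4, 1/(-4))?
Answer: 271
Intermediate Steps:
o = 7 (o = 2 - (-1*2 - 3) = 2 - (-2 - 3) = 2 - 1*(-5) = 2 + 5 = 7)
o - 44*t(4, 1/(-4)) = 7 - 44*(-6) = 7 + 264 = 271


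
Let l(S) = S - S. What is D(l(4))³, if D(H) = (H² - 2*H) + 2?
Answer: 8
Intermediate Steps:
l(S) = 0
D(H) = 2 + H² - 2*H
D(l(4))³ = (2 + 0² - 2*0)³ = (2 + 0 + 0)³ = 2³ = 8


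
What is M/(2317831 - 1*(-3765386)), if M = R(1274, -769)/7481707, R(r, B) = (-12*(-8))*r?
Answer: 5824/2167278438639 ≈ 2.6872e-9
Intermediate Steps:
R(r, B) = 96*r
M = 122304/7481707 (M = (96*1274)/7481707 = 122304*(1/7481707) = 122304/7481707 ≈ 0.016347)
M/(2317831 - 1*(-3765386)) = 122304/(7481707*(2317831 - 1*(-3765386))) = 122304/(7481707*(2317831 + 3765386)) = (122304/7481707)/6083217 = (122304/7481707)*(1/6083217) = 5824/2167278438639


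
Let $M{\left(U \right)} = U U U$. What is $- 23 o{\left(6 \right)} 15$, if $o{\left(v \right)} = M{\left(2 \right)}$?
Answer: $-2760$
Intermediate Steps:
$M{\left(U \right)} = U^{3}$ ($M{\left(U \right)} = U^{2} U = U^{3}$)
$o{\left(v \right)} = 8$ ($o{\left(v \right)} = 2^{3} = 8$)
$- 23 o{\left(6 \right)} 15 = \left(-23\right) 8 \cdot 15 = \left(-184\right) 15 = -2760$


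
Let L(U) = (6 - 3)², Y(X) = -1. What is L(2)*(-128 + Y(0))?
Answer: -1161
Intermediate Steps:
L(U) = 9 (L(U) = 3² = 9)
L(2)*(-128 + Y(0)) = 9*(-128 - 1) = 9*(-129) = -1161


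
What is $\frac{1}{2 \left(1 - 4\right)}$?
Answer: $- \frac{1}{6} \approx -0.16667$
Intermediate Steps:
$\frac{1}{2 \left(1 - 4\right)} = \frac{1}{2 \left(-3\right)} = \frac{1}{-6} = - \frac{1}{6}$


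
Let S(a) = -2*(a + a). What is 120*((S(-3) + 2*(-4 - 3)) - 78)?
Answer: -9600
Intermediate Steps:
S(a) = -4*a
120*((S(-3) + 2*(-4 - 3)) - 78) = 120*((-4*(-3) + 2*(-4 - 3)) - 78) = 120*((12 + 2*(-7)) - 78) = 120*((12 - 14) - 78) = 120*(-2 - 78) = 120*(-80) = -9600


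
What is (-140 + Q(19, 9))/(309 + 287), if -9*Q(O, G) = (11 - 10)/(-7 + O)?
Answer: -15121/64368 ≈ -0.23491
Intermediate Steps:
Q(O, G) = -1/(9*(-7 + O)) (Q(O, G) = -(11 - 10)/(9*(-7 + O)) = -1/(9*(-7 + O)))
(-140 + Q(19, 9))/(309 + 287) = (-140 - 1/(-63 + 9*19))/(309 + 287) = (-140 - 1/(-63 + 171))/596 = (-140 - 1/108)*(1/596) = -15121/108*1/596 = -15121/64368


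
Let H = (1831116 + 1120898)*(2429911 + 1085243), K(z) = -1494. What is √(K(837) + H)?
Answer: √10376783818662 ≈ 3.2213e+6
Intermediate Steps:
H = 10376783820156 (H = 2952014*3515154 = 10376783820156)
√(K(837) + H) = √(-1494 + 10376783820156) = √10376783818662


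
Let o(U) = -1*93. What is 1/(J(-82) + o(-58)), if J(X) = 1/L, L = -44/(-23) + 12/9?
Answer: -224/20763 ≈ -0.010788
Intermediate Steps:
o(U) = -93
L = 224/69 (L = -44*(-1/23) + 12*(⅑) = 44/23 + 4/3 = 224/69 ≈ 3.2464)
J(X) = 69/224 (J(X) = 1/(224/69) = 69/224)
1/(J(-82) + o(-58)) = 1/(69/224 - 93) = 1/(-20763/224) = -224/20763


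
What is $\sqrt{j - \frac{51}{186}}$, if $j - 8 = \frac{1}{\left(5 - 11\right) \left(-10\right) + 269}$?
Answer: $\frac{3 \sqrt{357311766}}{20398} \approx 2.7801$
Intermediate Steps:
$j = \frac{2633}{329}$ ($j = 8 + \frac{1}{\left(5 - 11\right) \left(-10\right) + 269} = 8 + \frac{1}{\left(-6\right) \left(-10\right) + 269} = 8 + \frac{1}{60 + 269} = 8 + \frac{1}{329} = \frac{2633}{329} \approx 8.003$)
$\sqrt{j - \frac{51}{186}} = \sqrt{\frac{2633}{329} - \frac{51}{186}} = \sqrt{\frac{2633}{329} - \frac{17}{62}} = \sqrt{\frac{157653}{20398}} = \frac{3 \sqrt{357311766}}{20398}$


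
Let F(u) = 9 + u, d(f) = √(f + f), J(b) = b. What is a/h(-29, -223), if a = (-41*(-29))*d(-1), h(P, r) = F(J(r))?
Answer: -1189*I*√2/214 ≈ -7.8575*I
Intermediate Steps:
d(f) = √2*√f (d(f) = √(2*f) = √2*√f)
h(P, r) = 9 + r
a = 1189*I*√2 (a = (-41*(-29))*(√2*√(-1)) = 1189*(√2*I) = 1189*(I*√2) = 1189*I*√2 ≈ 1681.5*I)
a/h(-29, -223) = (1189*I*√2)/(9 - 223) = (1189*I*√2)/(-214) = (1189*I*√2)*(-1/214) = -1189*I*√2/214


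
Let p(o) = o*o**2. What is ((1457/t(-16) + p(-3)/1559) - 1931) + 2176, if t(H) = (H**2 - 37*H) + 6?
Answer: 328437975/1331386 ≈ 246.69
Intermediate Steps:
t(H) = 6 + H**2 - 37*H
p(o) = o**3
((1457/t(-16) + p(-3)/1559) - 1931) + 2176 = ((1457/(6 + (-16)**2 - 37*(-16)) + (-3)**3/1559) - 1931) + 2176 = ((1457/(6 + 256 + 592) - 27*1/1559) - 1931) + 2176 = ((1457/854 - 27/1559) - 1931) + 2176 = (2248405/1331386 - 1931) + 2176 = -2568657961/1331386 + 2176 = 328437975/1331386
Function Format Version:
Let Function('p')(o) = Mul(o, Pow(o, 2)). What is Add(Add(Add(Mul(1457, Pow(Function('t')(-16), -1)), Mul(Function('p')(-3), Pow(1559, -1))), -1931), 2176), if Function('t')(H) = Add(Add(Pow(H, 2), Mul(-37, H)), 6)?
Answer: Rational(328437975, 1331386) ≈ 246.69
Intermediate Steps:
Function('t')(H) = Add(6, Pow(H, 2), Mul(-37, H))
Function('p')(o) = Pow(o, 3)
Add(Add(Add(Mul(1457, Pow(Function('t')(-16), -1)), Mul(Function('p')(-3), Pow(1559, -1))), -1931), 2176) = Add(Add(Add(Mul(1457, Pow(Add(6, Pow(-16, 2), Mul(-37, -16)), -1)), Mul(Pow(-3, 3), Pow(1559, -1))), -1931), 2176) = Add(Add(Add(Mul(1457, Pow(Add(6, 256, 592), -1)), Mul(-27, Rational(1, 1559))), -1931), 2176) = Add(Add(Add(Mul(1457, Pow(854, -1)), Rational(-27, 1559)), -1931), 2176) = Add(Add(Add(Mul(1457, Rational(1, 854)), Rational(-27, 1559)), -1931), 2176) = Add(Add(Add(Rational(1457, 854), Rational(-27, 1559)), -1931), 2176) = Add(Add(Rational(2248405, 1331386), -1931), 2176) = Add(Rational(-2568657961, 1331386), 2176) = Rational(328437975, 1331386)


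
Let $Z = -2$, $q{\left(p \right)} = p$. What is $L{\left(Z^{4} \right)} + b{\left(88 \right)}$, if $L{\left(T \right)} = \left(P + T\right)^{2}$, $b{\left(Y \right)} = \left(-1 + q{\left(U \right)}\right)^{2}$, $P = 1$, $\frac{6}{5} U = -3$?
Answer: $\frac{1205}{4} \approx 301.25$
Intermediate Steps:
$U = - \frac{5}{2}$ ($U = \frac{5}{6} \left(-3\right) = - \frac{5}{2} \approx -2.5$)
$b{\left(Y \right)} = \frac{49}{4}$ ($b{\left(Y \right)} = \left(-1 - \frac{5}{2}\right)^{2} = \left(- \frac{7}{2}\right)^{2} = \frac{49}{4}$)
$L{\left(T \right)} = \left(1 + T\right)^{2}$
$L{\left(Z^{4} \right)} + b{\left(88 \right)} = \left(1 + \left(-2\right)^{4}\right)^{2} + \frac{49}{4} = \left(1 + 16\right)^{2} + \frac{49}{4} = 17^{2} + \frac{49}{4} = 289 + \frac{49}{4} = \frac{1205}{4}$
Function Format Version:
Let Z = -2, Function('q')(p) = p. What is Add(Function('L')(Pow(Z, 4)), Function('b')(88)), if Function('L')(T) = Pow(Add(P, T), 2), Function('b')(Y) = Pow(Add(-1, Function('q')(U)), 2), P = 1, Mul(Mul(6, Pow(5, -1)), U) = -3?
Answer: Rational(1205, 4) ≈ 301.25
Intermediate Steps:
U = Rational(-5, 2) (U = Mul(Rational(5, 6), -3) = Rational(-5, 2) ≈ -2.5000)
Function('b')(Y) = Rational(49, 4) (Function('b')(Y) = Pow(Add(-1, Rational(-5, 2)), 2) = Pow(Rational(-7, 2), 2) = Rational(49, 4))
Function('L')(T) = Pow(Add(1, T), 2)
Add(Function('L')(Pow(Z, 4)), Function('b')(88)) = Add(Pow(Add(1, Pow(-2, 4)), 2), Rational(49, 4)) = Add(Pow(Add(1, 16), 2), Rational(49, 4)) = Add(Pow(17, 2), Rational(49, 4)) = Add(289, Rational(49, 4)) = Rational(1205, 4)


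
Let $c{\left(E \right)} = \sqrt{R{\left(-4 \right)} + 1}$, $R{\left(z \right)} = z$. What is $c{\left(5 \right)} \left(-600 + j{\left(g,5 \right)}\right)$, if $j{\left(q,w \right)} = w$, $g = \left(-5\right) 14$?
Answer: $- 595 i \sqrt{3} \approx - 1030.6 i$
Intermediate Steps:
$g = -70$
$c{\left(E \right)} = i \sqrt{3}$ ($c{\left(E \right)} = \sqrt{-4 + 1} = \sqrt{-3} = i \sqrt{3}$)
$c{\left(5 \right)} \left(-600 + j{\left(g,5 \right)}\right) = i \sqrt{3} \left(-600 + 5\right) = i \sqrt{3} \left(-595\right) = - 595 i \sqrt{3}$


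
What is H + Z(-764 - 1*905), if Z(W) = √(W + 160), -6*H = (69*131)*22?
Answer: -33143 + I*√1509 ≈ -33143.0 + 38.846*I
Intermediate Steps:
H = -33143 (H = -69*131*22/6 = -3013*22/2 = -⅙*198858 = -33143)
Z(W) = √(160 + W)
H + Z(-764 - 1*905) = -33143 + √(160 + (-764 - 1*905)) = -33143 + √(160 + (-764 - 905)) = -33143 + √(160 - 1669) = -33143 + √(-1509) = -33143 + I*√1509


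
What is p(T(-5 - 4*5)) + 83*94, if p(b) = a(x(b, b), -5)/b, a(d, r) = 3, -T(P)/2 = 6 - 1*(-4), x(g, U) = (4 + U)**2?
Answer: 156037/20 ≈ 7801.9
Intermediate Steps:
T(P) = -20 (T(P) = -2*(6 - 1*(-4)) = -2*(6 + 4) = -2*10 = -20)
p(b) = 3/b
p(T(-5 - 4*5)) + 83*94 = 3/(-20) + 83*94 = 3*(-1/20) + 7802 = -3/20 + 7802 = 156037/20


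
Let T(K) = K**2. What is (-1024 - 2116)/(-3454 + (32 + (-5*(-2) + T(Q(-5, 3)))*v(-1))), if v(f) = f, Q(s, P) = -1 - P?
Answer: 785/862 ≈ 0.91067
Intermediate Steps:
(-1024 - 2116)/(-3454 + (32 + (-5*(-2) + T(Q(-5, 3)))*v(-1))) = (-1024 - 2116)/(-3454 + (32 + (-5*(-2) + (-1 - 1*3)**2)*(-1))) = -3140/(-3454 + (32 + (10 + (-1 - 3)**2)*(-1))) = -3140/(-3454 + (32 + (10 + (-4)**2)*(-1))) = -3140/(-3454 + (32 + (10 + 16)*(-1))) = -3140/(-3454 + (32 + 26*(-1))) = -3140/(-3454 + (32 - 26)) = -3140/(-3454 + 6) = -3140/(-3448) = -3140*(-1/3448) = 785/862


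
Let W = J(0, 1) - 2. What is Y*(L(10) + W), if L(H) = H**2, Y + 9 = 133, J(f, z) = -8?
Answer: 11160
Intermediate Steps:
Y = 124 (Y = -9 + 133 = 124)
W = -10 (W = -8 - 2 = -10)
Y*(L(10) + W) = 124*(10**2 - 10) = 124*(100 - 10) = 124*90 = 11160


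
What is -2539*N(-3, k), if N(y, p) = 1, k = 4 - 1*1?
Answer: -2539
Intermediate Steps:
k = 3 (k = 4 - 1 = 3)
-2539*N(-3, k) = -2539*1 = -2539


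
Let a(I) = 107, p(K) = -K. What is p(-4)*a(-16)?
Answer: 428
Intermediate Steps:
p(-4)*a(-16) = -1*(-4)*107 = 4*107 = 428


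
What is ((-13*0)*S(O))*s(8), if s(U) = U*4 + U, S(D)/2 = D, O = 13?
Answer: 0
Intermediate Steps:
S(D) = 2*D
s(U) = 5*U (s(U) = 4*U + U = 5*U)
((-13*0)*S(O))*s(8) = ((-13*0)*(2*13))*(5*8) = (0*26)*40 = 0*40 = 0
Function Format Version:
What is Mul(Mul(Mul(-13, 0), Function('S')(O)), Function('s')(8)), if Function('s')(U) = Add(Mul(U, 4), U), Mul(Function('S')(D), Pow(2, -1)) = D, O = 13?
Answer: 0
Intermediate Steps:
Function('S')(D) = Mul(2, D)
Function('s')(U) = Mul(5, U) (Function('s')(U) = Add(Mul(4, U), U) = Mul(5, U))
Mul(Mul(Mul(-13, 0), Function('S')(O)), Function('s')(8)) = Mul(Mul(Mul(-13, 0), Mul(2, 13)), Mul(5, 8)) = Mul(Mul(0, 26), 40) = Mul(0, 40) = 0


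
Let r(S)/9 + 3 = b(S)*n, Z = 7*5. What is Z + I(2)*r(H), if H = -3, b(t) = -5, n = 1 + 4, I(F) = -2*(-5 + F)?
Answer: -1477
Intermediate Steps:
I(F) = 10 - 2*F
n = 5
Z = 35
r(S) = -252 (r(S) = -27 + 9*(-5*5) = -27 + 9*(-25) = -27 - 225 = -252)
Z + I(2)*r(H) = 35 + (10 - 2*2)*(-252) = 35 + (10 - 4)*(-252) = 35 + 6*(-252) = 35 - 1512 = -1477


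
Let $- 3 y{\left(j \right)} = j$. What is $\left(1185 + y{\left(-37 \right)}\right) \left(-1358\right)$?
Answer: $- \frac{4877936}{3} \approx -1.626 \cdot 10^{6}$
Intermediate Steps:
$y{\left(j \right)} = - \frac{j}{3}$
$\left(1185 + y{\left(-37 \right)}\right) \left(-1358\right) = \left(1185 - - \frac{37}{3}\right) \left(-1358\right) = \left(1185 + \frac{37}{3}\right) \left(-1358\right) = \frac{3592}{3} \left(-1358\right) = - \frac{4877936}{3}$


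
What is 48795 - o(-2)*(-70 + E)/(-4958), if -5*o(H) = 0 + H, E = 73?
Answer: 604814028/12395 ≈ 48795.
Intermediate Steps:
o(H) = -H/5 (o(H) = -(0 + H)/5 = -H/5)
48795 - o(-2)*(-70 + E)/(-4958) = 48795 - (-⅕*(-2))*(-70 + 73)/(-4958) = 48795 - (⅖)*3*(-1)/4958 = 48795 - 6*(-1)/(5*4958) = 48795 - 1*(-3/12395) = 48795 + 3/12395 = 604814028/12395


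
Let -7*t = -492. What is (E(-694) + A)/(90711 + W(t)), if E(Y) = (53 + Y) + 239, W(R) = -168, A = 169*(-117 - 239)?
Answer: -60566/90543 ≈ -0.66892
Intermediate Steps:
t = 492/7 (t = -⅐*(-492) = 492/7 ≈ 70.286)
A = -60164 (A = 169*(-356) = -60164)
E(Y) = 292 + Y
(E(-694) + A)/(90711 + W(t)) = ((292 - 694) - 60164)/(90711 - 168) = (-402 - 60164)/90543 = -60566*1/90543 = -60566/90543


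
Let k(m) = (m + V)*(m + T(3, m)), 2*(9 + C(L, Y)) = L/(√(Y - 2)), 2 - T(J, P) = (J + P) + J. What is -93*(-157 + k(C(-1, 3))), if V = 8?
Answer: 14043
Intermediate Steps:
T(J, P) = 2 - P - 2*J (T(J, P) = 2 - ((J + P) + J) = 2 - (P + 2*J) = 2 + (-P - 2*J) = 2 - P - 2*J)
C(L, Y) = -9 + L/(2*√(-2 + Y)) (C(L, Y) = -9 + (L/(√(Y - 2)))/2 = -9 + (L/(√(-2 + Y)))/2 = -9 + (L/√(-2 + Y))/2 = -9 + L/(2*√(-2 + Y)))
k(m) = -32 - 4*m (k(m) = (m + 8)*(m + (2 - m - 2*3)) = (8 + m)*(m + (2 - m - 6)) = (8 + m)*(m + (-4 - m)) = (8 + m)*(-4) = -32 - 4*m)
-93*(-157 + k(C(-1, 3))) = -93*(-157 + (-32 - 4*(-9 + (½)*(-1)/√(-2 + 3)))) = -93*(-157 + (-32 - 4*(-9 + (½)*(-1)/√1))) = -93*(-157 + (-32 - 4*(-9 + (½)*(-1)*1))) = -93*(-157 + (-32 - 4*(-9 - ½))) = -93*(-157 + (-32 - 4*(-19/2))) = -93*(-157 + (-32 + 38)) = -93*(-157 + 6) = -93*(-151) = 14043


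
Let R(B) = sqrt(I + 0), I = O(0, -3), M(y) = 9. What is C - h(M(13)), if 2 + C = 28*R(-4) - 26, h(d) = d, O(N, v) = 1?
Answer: -9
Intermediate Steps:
I = 1
R(B) = 1 (R(B) = sqrt(1 + 0) = sqrt(1) = 1)
C = 0 (C = -2 + (28*1 - 26) = -2 + (28 - 26) = -2 + 2 = 0)
C - h(M(13)) = 0 - 1*9 = 0 - 9 = -9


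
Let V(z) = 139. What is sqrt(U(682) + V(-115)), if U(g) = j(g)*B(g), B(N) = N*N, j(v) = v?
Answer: sqrt(317214707) ≈ 17811.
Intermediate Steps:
B(N) = N**2
U(g) = g**3 (U(g) = g*g**2 = g**3)
sqrt(U(682) + V(-115)) = sqrt(682**3 + 139) = sqrt(317214568 + 139) = sqrt(317214707)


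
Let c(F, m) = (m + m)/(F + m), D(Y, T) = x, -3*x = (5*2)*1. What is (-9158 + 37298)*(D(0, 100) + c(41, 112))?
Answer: -2682680/51 ≈ -52602.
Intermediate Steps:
x = -10/3 (x = -5*2/3 = -10/3 ≈ -3.3333)
D(Y, T) = -10/3
c(F, m) = 2*m/(F + m) (c(F, m) = (2*m)/(F + m) = 2*m/(F + m))
(-9158 + 37298)*(D(0, 100) + c(41, 112)) = (-9158 + 37298)*(-10/3 + 2*112/(41 + 112)) = 28140*(-10/3 + 2*112/153) = 28140*(-10/3 + 2*112*(1/153)) = 28140*(-10/3 + 224/153) = 28140*(-286/153) = -2682680/51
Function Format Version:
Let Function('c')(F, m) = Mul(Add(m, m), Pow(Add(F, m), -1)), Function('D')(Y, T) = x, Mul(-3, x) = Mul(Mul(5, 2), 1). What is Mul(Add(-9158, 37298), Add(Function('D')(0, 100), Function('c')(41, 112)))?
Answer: Rational(-2682680, 51) ≈ -52602.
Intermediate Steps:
x = Rational(-10, 3) (x = Mul(Rational(-1, 3), Mul(Mul(5, 2), 1)) = Mul(Rational(-1, 3), Mul(10, 1)) = Mul(Rational(-1, 3), 10) = Rational(-10, 3) ≈ -3.3333)
Function('D')(Y, T) = Rational(-10, 3)
Function('c')(F, m) = Mul(2, m, Pow(Add(F, m), -1)) (Function('c')(F, m) = Mul(Mul(2, m), Pow(Add(F, m), -1)) = Mul(2, m, Pow(Add(F, m), -1)))
Mul(Add(-9158, 37298), Add(Function('D')(0, 100), Function('c')(41, 112))) = Mul(Add(-9158, 37298), Add(Rational(-10, 3), Mul(2, 112, Pow(Add(41, 112), -1)))) = Mul(28140, Add(Rational(-10, 3), Mul(2, 112, Pow(153, -1)))) = Mul(28140, Add(Rational(-10, 3), Mul(2, 112, Rational(1, 153)))) = Mul(28140, Add(Rational(-10, 3), Rational(224, 153))) = Mul(28140, Rational(-286, 153)) = Rational(-2682680, 51)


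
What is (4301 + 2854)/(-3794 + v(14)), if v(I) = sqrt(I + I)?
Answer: -646335/342724 - 2385*sqrt(7)/2399068 ≈ -1.8885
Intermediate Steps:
v(I) = sqrt(2)*sqrt(I) (v(I) = sqrt(2*I) = sqrt(2)*sqrt(I))
(4301 + 2854)/(-3794 + v(14)) = (4301 + 2854)/(-3794 + sqrt(2)*sqrt(14)) = 7155/(-3794 + 2*sqrt(7))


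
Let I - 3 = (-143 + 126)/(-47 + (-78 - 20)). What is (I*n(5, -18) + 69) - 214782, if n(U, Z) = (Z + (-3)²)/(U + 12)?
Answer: -529271613/2465 ≈ -2.1471e+5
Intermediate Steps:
I = 452/145 (I = 3 + (-143 + 126)/(-47 + (-78 - 20)) = 3 - 17/(-47 - 98) = 3 - 17/(-145) = 3 - 17*(-1/145) = 3 + 17/145 = 452/145 ≈ 3.1172)
n(U, Z) = (9 + Z)/(12 + U) (n(U, Z) = (Z + 9)/(12 + U) = (9 + Z)/(12 + U))
(I*n(5, -18) + 69) - 214782 = (452*((9 - 18)/(12 + 5))/145 + 69) - 214782 = (452*(-9/17)/145 + 69) - 214782 = (452*((1/17)*(-9))/145 + 69) - 214782 = ((452/145)*(-9/17) + 69) - 214782 = (-4068/2465 + 69) - 214782 = 166017/2465 - 214782 = -529271613/2465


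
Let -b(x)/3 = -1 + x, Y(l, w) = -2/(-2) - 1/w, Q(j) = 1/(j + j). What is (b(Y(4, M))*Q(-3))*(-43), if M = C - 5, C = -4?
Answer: -43/18 ≈ -2.3889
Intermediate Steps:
Q(j) = 1/(2*j)
M = -9 (M = -4 - 5 = -9)
Y(l, w) = 1 - 1/w (Y(l, w) = -2*(-½) - 1/w = 1 - 1/w)
b(x) = 3 - 3*x (b(x) = -3*(-1 + x) = 3 - 3*x)
(b(Y(4, M))*Q(-3))*(-43) = ((3 - 3*(-1 - 9)/(-9))*((½)/(-3)))*(-43) = ((3 - (-1)*(-10)/3)*((½)*(-⅓)))*(-43) = ((3 - 3*10/9)*(-⅙))*(-43) = ((3 - 10/3)*(-⅙))*(-43) = -⅓*(-⅙)*(-43) = (1/18)*(-43) = -43/18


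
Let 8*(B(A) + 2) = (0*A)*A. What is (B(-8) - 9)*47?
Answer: -517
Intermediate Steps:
B(A) = -2 (B(A) = -2 + ((0*A)*A)/8 = -2 + (0*A)/8 = -2 + (⅛)*0 = -2 + 0 = -2)
(B(-8) - 9)*47 = (-2 - 9)*47 = -11*47 = -517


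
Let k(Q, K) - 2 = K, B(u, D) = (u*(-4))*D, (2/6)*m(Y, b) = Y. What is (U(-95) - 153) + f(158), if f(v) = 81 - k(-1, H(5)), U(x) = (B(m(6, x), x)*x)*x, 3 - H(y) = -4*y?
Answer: 61730903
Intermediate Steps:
m(Y, b) = 3*Y
H(y) = 3 + 4*y (H(y) = 3 - (-4)*y = 3 + 4*y)
B(u, D) = -4*D*u (B(u, D) = (-4*u)*D = -4*D*u)
k(Q, K) = 2 + K
U(x) = -72*x³ (U(x) = ((-4*x*3*6)*x)*x = ((-4*x*18)*x)*x = ((-72*x)*x)*x = (-72*x²)*x = -72*x³)
f(v) = 56 (f(v) = 81 - (2 + (3 + 4*5)) = 81 - (2 + (3 + 20)) = 81 - (2 + 23) = 81 - 1*25 = 81 - 25 = 56)
(U(-95) - 153) + f(158) = (-72*(-95)³ - 153) + 56 = (-72*(-857375) - 153) + 56 = (61731000 - 153) + 56 = 61730847 + 56 = 61730903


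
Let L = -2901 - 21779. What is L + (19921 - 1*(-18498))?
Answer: 13739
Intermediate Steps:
L = -24680
L + (19921 - 1*(-18498)) = -24680 + (19921 - 1*(-18498)) = -24680 + (19921 + 18498) = -24680 + 38419 = 13739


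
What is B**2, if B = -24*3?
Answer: 5184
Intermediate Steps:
B = -72
B**2 = (-72)**2 = 5184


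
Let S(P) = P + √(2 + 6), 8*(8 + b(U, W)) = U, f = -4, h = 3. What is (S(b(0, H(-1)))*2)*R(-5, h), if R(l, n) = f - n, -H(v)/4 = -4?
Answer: 112 - 28*√2 ≈ 72.402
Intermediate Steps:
H(v) = 16 (H(v) = -4*(-4) = 16)
R(l, n) = -4 - n
b(U, W) = -8 + U/8
S(P) = P + 2*√2 (S(P) = P + √8 = P + 2*√2)
(S(b(0, H(-1)))*2)*R(-5, h) = (((-8 + (⅛)*0) + 2*√2)*2)*(-4 - 1*3) = (((-8 + 0) + 2*√2)*2)*(-4 - 3) = ((-8 + 2*√2)*2)*(-7) = (-16 + 4*√2)*(-7) = 112 - 28*√2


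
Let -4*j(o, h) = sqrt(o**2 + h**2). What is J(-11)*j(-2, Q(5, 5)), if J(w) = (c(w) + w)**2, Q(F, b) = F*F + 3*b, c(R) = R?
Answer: -242*sqrt(401) ≈ -4846.0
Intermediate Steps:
Q(F, b) = F**2 + 3*b
J(w) = 4*w**2 (J(w) = (w + w)**2 = (2*w)**2 = 4*w**2)
j(o, h) = -sqrt(h**2 + o**2)/4 (j(o, h) = -sqrt(o**2 + h**2)/4 = -sqrt(h**2 + o**2)/4)
J(-11)*j(-2, Q(5, 5)) = (4*(-11)**2)*(-sqrt((5**2 + 3*5)**2 + (-2)**2)/4) = (4*121)*(-sqrt((25 + 15)**2 + 4)/4) = 484*(-sqrt(40**2 + 4)/4) = 484*(-sqrt(1600 + 4)/4) = 484*(-sqrt(401)/2) = -242*sqrt(401)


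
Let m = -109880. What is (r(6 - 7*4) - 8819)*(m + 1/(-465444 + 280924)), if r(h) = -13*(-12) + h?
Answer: 35217775052937/36904 ≈ 9.5431e+8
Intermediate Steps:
r(h) = 156 + h
(r(6 - 7*4) - 8819)*(m + 1/(-465444 + 280924)) = ((156 + (6 - 7*4)) - 8819)*(-109880 + 1/(-465444 + 280924)) = ((156 + (6 - 28)) - 8819)*(-109880 + 1/(-184520)) = ((156 - 22) - 8819)*(-109880 - 1/184520) = (134 - 8819)*(-20275057601/184520) = -8685*(-20275057601/184520) = 35217775052937/36904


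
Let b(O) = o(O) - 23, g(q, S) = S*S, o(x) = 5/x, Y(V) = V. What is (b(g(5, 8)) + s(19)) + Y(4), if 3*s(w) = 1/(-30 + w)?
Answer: -40027/2112 ≈ -18.952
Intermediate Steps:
g(q, S) = S**2
s(w) = 1/(3*(-30 + w))
b(O) = -23 + 5/O (b(O) = 5/O - 23 = -23 + 5/O)
(b(g(5, 8)) + s(19)) + Y(4) = ((-23 + 5/(8**2)) + 1/(3*(-30 + 19))) + 4 = ((-23 + 5/64) + (1/3)/(-11)) + 4 = ((-23 + 5*(1/64)) + (1/3)*(-1/11)) + 4 = ((-23 + 5/64) - 1/33) + 4 = (-1467/64 - 1/33) + 4 = -48475/2112 + 4 = -40027/2112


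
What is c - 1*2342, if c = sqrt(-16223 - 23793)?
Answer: -2342 + 4*I*sqrt(2501) ≈ -2342.0 + 200.04*I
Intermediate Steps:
c = 4*I*sqrt(2501) (c = sqrt(-40016) = 4*I*sqrt(2501) ≈ 200.04*I)
c - 1*2342 = 4*I*sqrt(2501) - 1*2342 = 4*I*sqrt(2501) - 2342 = -2342 + 4*I*sqrt(2501)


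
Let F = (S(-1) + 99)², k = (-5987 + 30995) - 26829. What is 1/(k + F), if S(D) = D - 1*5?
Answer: 1/6828 ≈ 0.00014646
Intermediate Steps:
S(D) = -5 + D (S(D) = D - 5 = -5 + D)
k = -1821 (k = 25008 - 26829 = -1821)
F = 8649 (F = ((-5 - 1) + 99)² = (-6 + 99)² = 93² = 8649)
1/(k + F) = 1/(-1821 + 8649) = 1/6828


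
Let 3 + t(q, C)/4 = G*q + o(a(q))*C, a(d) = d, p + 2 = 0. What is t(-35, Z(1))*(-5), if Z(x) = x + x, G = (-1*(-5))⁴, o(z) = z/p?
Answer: 436860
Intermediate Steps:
p = -2 (p = -2 + 0 = -2)
o(z) = -z/2 (o(z) = z/(-2) = z*(-½) = -z/2)
G = 625 (G = 5⁴ = 625)
Z(x) = 2*x
t(q, C) = -12 + 2500*q - 2*C*q (t(q, C) = -12 + 4*(625*q + (-q/2)*C) = -12 + 4*(625*q - C*q/2) = -12 + (2500*q - 2*C*q) = -12 + 2500*q - 2*C*q)
t(-35, Z(1))*(-5) = (-12 + 2500*(-35) - 2*2*1*(-35))*(-5) = (-12 - 87500 - 2*2*(-35))*(-5) = (-12 - 87500 + 140)*(-5) = -87372*(-5) = 436860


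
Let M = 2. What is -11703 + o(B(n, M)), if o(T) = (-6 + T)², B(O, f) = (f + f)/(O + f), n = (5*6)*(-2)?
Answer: -9811247/841 ≈ -11666.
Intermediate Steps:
n = -60 (n = 30*(-2) = -60)
B(O, f) = 2*f/(O + f) (B(O, f) = (2*f)/(O + f) = 2*f/(O + f))
-11703 + o(B(n, M)) = -11703 + (-6 + 2*2/(-60 + 2))² = -11703 + (-6 + 2*2/(-58))² = -11703 + (-6 + 2*2*(-1/58))² = -11703 + (-6 - 2/29)² = -11703 + (-176/29)² = -11703 + 30976/841 = -9811247/841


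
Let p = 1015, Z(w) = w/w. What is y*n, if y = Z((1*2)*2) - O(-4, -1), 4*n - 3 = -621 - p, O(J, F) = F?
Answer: -1633/2 ≈ -816.50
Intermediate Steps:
Z(w) = 1
n = -1633/4 (n = 3/4 + (-621 - 1*1015)/4 = 3/4 + (-621 - 1015)/4 = 3/4 + (1/4)*(-1636) = 3/4 - 409 = -1633/4 ≈ -408.25)
y = 2 (y = 1 - 1*(-1) = 1 + 1 = 2)
y*n = 2*(-1633/4) = -1633/2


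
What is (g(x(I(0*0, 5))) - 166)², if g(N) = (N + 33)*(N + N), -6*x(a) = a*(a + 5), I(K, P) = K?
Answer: 27556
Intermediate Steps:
x(a) = -a*(5 + a)/6 (x(a) = -a*(a + 5)/6 = -a*(5 + a)/6)
g(N) = 2*N*(33 + N) (g(N) = (33 + N)*(2*N) = 2*N*(33 + N))
(g(x(I(0*0, 5))) - 166)² = (2*(-0*0*(5 + 0*0)/6)*(33 - 0*0*(5 + 0*0)/6) - 166)² = (2*(-⅙*0*(5 + 0))*(33 - ⅙*0*(5 + 0)) - 166)² = (2*(-⅙*0*5)*(33 - ⅙*0*5) - 166)² = (2*0*(33 + 0) - 166)² = (2*0*33 - 166)² = (0 - 166)² = (-166)² = 27556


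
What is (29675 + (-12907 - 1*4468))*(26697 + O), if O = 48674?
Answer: 927063300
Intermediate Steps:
(29675 + (-12907 - 1*4468))*(26697 + O) = (29675 + (-12907 - 1*4468))*(26697 + 48674) = (29675 + (-12907 - 4468))*75371 = (29675 - 17375)*75371 = 12300*75371 = 927063300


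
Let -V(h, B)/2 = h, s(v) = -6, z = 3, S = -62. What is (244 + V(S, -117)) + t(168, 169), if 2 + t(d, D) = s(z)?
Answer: 360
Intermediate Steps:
t(d, D) = -8 (t(d, D) = -2 - 6 = -8)
V(h, B) = -2*h
(244 + V(S, -117)) + t(168, 169) = (244 - 2*(-62)) - 8 = (244 + 124) - 8 = 368 - 8 = 360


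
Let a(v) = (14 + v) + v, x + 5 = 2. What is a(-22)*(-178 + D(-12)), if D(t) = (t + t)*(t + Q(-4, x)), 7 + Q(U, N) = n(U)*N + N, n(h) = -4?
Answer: -1860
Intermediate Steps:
x = -3 (x = -5 + 2 = -3)
Q(U, N) = -7 - 3*N (Q(U, N) = -7 + (-4*N + N) = -7 - 3*N)
D(t) = 2*t*(2 + t) (D(t) = (t + t)*(t + (-7 - 3*(-3))) = (2*t)*(t + (-7 + 9)) = (2*t)*(t + 2) = (2*t)*(2 + t) = 2*t*(2 + t))
a(v) = 14 + 2*v
a(-22)*(-178 + D(-12)) = (14 + 2*(-22))*(-178 + 2*(-12)*(2 - 12)) = (14 - 44)*(-178 + 2*(-12)*(-10)) = -30*(-178 + 240) = -30*62 = -1860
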